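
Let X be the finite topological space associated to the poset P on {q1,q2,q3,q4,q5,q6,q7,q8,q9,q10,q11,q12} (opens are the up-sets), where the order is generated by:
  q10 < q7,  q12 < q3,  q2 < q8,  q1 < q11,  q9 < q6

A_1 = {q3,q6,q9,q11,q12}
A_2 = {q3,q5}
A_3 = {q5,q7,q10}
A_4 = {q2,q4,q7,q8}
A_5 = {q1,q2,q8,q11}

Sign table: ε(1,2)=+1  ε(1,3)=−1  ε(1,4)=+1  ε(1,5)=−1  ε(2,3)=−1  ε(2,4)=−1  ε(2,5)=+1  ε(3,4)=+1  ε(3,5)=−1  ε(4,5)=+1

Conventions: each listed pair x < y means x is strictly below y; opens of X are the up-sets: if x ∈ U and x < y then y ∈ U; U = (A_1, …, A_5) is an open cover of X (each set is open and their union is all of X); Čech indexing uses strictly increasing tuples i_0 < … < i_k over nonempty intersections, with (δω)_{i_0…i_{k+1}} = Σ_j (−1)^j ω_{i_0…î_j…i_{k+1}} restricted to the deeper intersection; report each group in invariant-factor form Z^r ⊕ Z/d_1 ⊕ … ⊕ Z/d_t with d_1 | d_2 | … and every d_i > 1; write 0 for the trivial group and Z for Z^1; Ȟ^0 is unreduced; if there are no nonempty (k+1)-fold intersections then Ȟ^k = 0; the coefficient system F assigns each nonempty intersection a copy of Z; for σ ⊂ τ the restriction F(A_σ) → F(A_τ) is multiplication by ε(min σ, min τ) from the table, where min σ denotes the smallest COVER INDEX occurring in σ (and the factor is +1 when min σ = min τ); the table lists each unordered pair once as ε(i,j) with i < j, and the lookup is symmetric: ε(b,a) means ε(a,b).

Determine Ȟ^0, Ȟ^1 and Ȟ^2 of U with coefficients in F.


intersection data:
  A12={q3} A15={q11} A23={q5} A34={q7} A45={q2,q8}
C dims 5,5; δ0: rk 4, SNF 1^4
Ȟ^0 = (5 − 4) − 0 = 1, so Ȟ^0 ≅ Z
Ȟ^1 = (5 − 0) − 4 = 1, so Ȟ^1 ≅ Z
Ȟ^2 = (0 − 0) − 0 = 0, so Ȟ^2 ≅ 0

Ȟ^0 = Z; Ȟ^1 = Z; Ȟ^2 = 0


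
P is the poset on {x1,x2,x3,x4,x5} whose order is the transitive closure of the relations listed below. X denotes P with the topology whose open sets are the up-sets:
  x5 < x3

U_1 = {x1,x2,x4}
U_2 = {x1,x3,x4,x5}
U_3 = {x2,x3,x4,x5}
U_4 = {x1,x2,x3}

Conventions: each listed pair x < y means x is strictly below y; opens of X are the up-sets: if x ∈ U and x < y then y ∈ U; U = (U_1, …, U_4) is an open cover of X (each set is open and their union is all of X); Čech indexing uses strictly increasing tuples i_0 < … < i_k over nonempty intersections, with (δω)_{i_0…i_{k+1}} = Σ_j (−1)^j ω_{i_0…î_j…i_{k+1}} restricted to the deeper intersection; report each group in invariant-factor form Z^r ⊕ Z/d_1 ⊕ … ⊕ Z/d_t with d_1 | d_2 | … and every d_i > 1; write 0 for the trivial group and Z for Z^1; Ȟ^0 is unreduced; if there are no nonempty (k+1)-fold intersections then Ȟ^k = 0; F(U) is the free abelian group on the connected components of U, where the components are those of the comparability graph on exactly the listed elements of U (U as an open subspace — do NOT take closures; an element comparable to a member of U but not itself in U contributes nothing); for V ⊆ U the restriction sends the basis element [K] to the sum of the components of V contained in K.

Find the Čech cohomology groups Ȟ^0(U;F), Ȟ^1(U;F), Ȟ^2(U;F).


nerve simplices:
  U12={x1,x4} U13={x2,x4} U14={x1,x2} U23={x3,x4,x5} U24={x1,x3} U34={x2,x3}
  U123={x4} U124={x1} U134={x2} U234={x3}
components per intersection:
  U1: {x1} {x2} {x4}
  U2: {x1} {x3,x5} {x4}
  U3: {x2} {x3,x5} {x4}
  U4: {x1} {x2} {x3}
  U12: {x1} {x4}
  U13: {x2} {x4}
  U14: {x1} {x2}
  U23: {x3,x5} {x4}
  U24: {x1} {x3}
  U34: {x2} {x3}
  U123: {x4}
  U124: {x1}
  U134: {x2}
  U234: {x3}
C dims 12,12,4; δ0: rk 8, SNF 1^8; δ1: rk 4, SNF 1^4
degree 0: 12−8−0 = 4 → Ȟ^0 ≅ Z^4
degree 1: 12−4−8 = 0 → Ȟ^1 ≅ 0
degree 2: 4−0−4 = 0 → Ȟ^2 ≅ 0

Ȟ^0(U;F) ≅ Z^4, Ȟ^1(U;F) ≅ 0 and Ȟ^2(U;F) ≅ 0


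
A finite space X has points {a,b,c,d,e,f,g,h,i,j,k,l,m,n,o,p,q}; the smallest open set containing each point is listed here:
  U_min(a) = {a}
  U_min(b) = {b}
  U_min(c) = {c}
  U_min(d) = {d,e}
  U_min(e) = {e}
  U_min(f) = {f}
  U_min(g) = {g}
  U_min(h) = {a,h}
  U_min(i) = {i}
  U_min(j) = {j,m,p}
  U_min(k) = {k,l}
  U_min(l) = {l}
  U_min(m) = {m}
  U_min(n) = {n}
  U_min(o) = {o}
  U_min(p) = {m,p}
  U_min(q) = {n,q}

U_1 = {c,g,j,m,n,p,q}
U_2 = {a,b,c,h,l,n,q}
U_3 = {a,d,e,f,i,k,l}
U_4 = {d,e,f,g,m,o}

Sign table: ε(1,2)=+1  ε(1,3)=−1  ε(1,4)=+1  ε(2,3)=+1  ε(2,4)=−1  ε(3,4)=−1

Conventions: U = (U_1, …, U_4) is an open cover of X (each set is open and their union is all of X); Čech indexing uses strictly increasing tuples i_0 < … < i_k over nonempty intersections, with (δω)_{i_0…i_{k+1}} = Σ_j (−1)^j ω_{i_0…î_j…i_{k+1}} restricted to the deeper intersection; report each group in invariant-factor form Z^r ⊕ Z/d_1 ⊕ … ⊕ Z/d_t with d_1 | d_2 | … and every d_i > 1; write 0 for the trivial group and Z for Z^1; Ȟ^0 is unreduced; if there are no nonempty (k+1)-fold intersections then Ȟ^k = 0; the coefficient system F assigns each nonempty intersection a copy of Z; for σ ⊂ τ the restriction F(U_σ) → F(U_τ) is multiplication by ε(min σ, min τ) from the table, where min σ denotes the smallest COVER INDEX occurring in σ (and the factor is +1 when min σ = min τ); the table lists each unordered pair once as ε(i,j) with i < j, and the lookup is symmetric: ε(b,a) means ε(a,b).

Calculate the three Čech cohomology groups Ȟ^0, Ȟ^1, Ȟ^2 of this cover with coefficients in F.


nonempty intersections:
  U12={c,n,q} U14={g,m} U23={a,l} U34={d,e,f}
C dims 4,4; δ0: rk 4, SNF 1^3·2
Ȟ^0: (4−4)−0=0 ⇒ 0
Ȟ^1: (4−0)−4=0 plus torsion [2] ⇒ Z/2
Ȟ^2: (0−0)−0=0 ⇒ 0

Ȟ^0 ≅ 0, Ȟ^1 ≅ Z/2 and Ȟ^2 ≅ 0


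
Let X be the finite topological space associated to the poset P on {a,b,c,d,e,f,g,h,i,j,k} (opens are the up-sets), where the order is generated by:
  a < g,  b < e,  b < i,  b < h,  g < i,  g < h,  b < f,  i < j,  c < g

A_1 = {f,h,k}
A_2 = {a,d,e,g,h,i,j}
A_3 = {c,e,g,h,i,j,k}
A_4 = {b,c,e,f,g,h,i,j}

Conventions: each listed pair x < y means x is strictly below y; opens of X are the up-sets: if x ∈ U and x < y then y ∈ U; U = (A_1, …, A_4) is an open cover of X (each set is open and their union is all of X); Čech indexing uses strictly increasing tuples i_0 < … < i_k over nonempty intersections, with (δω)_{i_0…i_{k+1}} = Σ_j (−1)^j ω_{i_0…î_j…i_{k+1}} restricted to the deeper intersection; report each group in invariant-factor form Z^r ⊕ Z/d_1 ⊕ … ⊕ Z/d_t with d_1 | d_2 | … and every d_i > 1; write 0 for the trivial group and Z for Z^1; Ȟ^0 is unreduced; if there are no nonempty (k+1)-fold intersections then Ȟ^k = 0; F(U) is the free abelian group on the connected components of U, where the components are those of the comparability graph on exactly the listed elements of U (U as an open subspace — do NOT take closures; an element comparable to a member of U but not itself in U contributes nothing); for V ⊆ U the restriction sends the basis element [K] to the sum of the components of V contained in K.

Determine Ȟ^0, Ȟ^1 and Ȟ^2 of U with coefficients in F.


nerve of the cover:
  A12={h} A13={h,k} A14={f,h} A23={e,g,h,i,j} A24={e,g,h,i,j} A34={c,e,g,h,i,j}
  A123={h} A124={h} A134={h} A234={e,g,h,i,j}
  A1234={h}
components per intersection:
  A1: {f} {h} {k}
  A2: {a,g,h,i,j} {d} {e}
  A3: {c,g,h,i,j} {e} {k}
  A4: {b,c,e,f,g,h,i,j}
  A12: {h}
  A13: {h} {k}
  A14: {f} {h}
  A23: {e} {g,h,i,j}
  A24: {e} {g,h,i,j}
  A34: {c,g,h,i,j} {e}
  A123: {h}
  A124: {h}
  A134: {h}
  A234: {e} {g,h,i,j}
  A1234: {h}
C dims 10,11,5,1; δ0: rk 7, SNF 1^7; δ1: rk 4, SNF 1^4; δ2: rk 1, SNF 1^1
Ȟ^0 = (10 − 7) − 0 = 3, so Ȟ^0 ≅ Z^3
Ȟ^1 = (11 − 4) − 7 = 0, so Ȟ^1 ≅ 0
Ȟ^2 = (5 − 1) − 4 = 0, so Ȟ^2 ≅ 0

Ȟ^0 ≅ Z^3,  Ȟ^1 ≅ 0,  Ȟ^2 ≅ 0


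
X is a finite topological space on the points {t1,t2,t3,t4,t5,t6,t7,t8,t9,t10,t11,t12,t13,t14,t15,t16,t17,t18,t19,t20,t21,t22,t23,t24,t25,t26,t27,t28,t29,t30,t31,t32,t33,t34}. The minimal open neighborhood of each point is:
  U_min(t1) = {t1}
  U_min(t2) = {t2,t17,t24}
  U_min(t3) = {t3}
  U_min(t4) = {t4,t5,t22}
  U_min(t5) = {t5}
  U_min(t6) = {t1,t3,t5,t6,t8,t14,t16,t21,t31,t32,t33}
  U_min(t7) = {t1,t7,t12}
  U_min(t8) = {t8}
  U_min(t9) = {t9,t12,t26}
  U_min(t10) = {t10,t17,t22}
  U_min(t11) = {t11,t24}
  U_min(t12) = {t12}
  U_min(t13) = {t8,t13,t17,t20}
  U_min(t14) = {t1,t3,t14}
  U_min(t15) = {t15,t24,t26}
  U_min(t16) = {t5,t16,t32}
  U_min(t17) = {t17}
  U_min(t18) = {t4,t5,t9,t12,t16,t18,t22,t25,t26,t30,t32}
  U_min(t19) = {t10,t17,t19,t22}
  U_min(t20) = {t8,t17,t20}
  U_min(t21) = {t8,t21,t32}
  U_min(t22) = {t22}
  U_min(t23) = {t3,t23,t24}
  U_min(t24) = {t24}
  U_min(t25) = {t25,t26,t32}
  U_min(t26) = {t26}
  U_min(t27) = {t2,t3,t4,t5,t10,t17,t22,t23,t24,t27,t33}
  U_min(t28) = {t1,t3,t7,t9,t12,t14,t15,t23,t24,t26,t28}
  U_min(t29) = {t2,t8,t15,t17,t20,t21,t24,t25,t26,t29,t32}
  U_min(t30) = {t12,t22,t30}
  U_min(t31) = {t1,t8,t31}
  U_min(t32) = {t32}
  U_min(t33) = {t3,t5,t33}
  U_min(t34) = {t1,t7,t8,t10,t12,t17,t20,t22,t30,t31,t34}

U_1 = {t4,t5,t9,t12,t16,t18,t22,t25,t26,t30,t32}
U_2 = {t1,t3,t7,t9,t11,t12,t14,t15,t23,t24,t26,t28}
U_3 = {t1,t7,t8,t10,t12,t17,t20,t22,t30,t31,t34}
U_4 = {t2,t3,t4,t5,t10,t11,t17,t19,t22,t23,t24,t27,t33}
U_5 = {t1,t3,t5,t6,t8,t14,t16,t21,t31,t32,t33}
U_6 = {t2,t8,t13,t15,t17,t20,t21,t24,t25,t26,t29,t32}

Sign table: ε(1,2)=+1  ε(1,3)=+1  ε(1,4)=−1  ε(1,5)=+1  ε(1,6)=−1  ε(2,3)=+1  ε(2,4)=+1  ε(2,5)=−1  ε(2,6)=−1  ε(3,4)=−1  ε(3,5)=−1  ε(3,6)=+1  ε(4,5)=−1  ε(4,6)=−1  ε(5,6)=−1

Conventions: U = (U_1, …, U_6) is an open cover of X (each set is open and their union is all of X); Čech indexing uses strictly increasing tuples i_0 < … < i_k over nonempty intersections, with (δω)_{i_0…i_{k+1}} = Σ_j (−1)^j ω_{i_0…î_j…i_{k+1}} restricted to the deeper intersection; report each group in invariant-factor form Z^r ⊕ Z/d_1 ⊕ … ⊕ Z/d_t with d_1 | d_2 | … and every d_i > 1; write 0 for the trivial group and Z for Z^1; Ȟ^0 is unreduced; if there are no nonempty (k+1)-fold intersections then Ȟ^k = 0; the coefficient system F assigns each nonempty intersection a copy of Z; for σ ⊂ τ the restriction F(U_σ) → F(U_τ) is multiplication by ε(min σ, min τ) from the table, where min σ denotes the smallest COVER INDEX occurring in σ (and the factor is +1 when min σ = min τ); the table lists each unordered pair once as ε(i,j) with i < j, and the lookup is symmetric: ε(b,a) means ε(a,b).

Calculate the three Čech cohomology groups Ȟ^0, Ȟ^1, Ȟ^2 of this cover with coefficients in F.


nonempty overlaps:
  U12={t9,t12,t26} U13={t12,t22,t30} U14={t4,t5,t22} U15={t5,t16,t32} U16={t25,t26,t32} U23={t1,t7,t12} U24={t3,t11,t23,t24} U25={t1,t3,t14} U26={t15,t24,t26} U34={t10,t17,t22} U35={t1,t8,t31} U36={t8,t17,t20} U45={t3,t5,t33} U46={t2,t17,t24} U56={t8,t21,t32}
  U123={t12} U126={t26} U134={t22} U145={t5} U156={t32} U235={t1} U245={t3} U246={t24} U346={t17} U356={t8}
C dims 6,15,10; δ0: rk 6, SNF 1^5·2; δ1: rk 9, SNF 1^9
degree 0: 6−6−0 = 0 → Ȟ^0 ≅ 0
degree 1: 15−9−6 = 0 plus torsion [2] → Ȟ^1 ≅ Z/2
degree 2: 10−0−9 = 1 → Ȟ^2 ≅ Z

Ȟ^0 = 0,  Ȟ^1 = Z/2,  Ȟ^2 = Z


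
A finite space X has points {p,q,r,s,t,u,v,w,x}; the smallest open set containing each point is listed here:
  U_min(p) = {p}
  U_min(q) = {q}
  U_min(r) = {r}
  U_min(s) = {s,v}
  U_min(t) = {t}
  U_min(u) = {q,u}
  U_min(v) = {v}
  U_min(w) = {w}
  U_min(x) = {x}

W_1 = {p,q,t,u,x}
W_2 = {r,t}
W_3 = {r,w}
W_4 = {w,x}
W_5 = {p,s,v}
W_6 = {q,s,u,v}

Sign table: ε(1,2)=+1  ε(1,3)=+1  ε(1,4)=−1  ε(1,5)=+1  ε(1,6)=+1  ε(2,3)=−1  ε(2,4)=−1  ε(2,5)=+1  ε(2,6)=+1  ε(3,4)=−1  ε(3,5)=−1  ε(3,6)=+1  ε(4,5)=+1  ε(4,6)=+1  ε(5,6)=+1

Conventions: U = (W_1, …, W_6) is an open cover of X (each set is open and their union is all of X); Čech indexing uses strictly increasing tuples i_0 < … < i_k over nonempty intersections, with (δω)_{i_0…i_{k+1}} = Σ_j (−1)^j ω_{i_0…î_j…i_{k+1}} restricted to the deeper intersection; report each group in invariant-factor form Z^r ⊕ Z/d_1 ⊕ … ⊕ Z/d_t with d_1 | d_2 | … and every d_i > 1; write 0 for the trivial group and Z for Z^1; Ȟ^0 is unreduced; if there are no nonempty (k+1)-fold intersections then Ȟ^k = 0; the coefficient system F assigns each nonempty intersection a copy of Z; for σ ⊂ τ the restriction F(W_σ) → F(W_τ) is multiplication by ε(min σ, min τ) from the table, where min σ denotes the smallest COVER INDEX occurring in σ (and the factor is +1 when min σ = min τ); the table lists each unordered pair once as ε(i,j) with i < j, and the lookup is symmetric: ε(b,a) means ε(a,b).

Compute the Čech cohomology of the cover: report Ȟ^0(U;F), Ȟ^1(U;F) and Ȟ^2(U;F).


nerve simplices:
  W12={t} W14={x} W15={p} W16={q,u} W23={r} W34={w} W56={s,v}
C dims 6,7; δ0: rk 6, SNF 1^5·2
degree 0: 6−6−0 = 0 → Ȟ^0 ≅ 0
degree 1: 7−0−6 = 1 plus torsion [2] → Ȟ^1 ≅ Z ⊕ Z/2
degree 2: 0−0−0 = 0 → Ȟ^2 ≅ 0

Ȟ^0 ≅ 0; Ȟ^1 ≅ Z ⊕ Z/2; Ȟ^2 ≅ 0


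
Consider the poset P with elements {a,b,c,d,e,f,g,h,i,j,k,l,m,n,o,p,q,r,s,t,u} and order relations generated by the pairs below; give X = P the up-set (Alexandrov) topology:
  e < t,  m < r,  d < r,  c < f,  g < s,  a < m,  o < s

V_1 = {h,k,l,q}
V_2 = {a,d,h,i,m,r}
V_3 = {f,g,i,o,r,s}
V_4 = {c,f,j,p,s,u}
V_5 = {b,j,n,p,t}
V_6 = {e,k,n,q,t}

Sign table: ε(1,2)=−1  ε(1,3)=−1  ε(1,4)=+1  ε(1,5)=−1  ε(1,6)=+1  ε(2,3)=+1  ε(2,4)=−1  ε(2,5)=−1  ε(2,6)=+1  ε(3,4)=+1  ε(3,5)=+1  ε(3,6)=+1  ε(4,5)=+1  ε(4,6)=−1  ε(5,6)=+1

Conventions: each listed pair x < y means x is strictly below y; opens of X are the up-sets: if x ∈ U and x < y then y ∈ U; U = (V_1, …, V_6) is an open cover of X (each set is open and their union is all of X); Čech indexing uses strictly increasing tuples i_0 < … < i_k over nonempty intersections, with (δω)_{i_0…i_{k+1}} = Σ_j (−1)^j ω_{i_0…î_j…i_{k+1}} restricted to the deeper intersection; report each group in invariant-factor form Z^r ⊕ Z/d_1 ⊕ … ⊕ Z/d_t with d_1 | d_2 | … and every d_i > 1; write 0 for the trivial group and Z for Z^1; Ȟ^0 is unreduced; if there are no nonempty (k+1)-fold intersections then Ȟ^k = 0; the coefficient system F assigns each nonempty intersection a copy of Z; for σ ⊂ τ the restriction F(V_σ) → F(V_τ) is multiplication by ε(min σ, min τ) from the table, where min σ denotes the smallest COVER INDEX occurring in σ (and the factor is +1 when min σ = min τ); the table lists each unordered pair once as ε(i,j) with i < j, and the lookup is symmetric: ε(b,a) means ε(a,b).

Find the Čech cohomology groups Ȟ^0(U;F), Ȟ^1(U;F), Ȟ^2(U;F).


Ȟ^0 ≅ 0, Ȟ^1 ≅ Z/2, Ȟ^2 ≅ 0

intersection data:
  V12={h} V16={k,q} V23={i,r} V34={f,s} V45={j,p} V56={n,t}
C dims 6,6; δ0: rk 6, SNF 1^5·2
Ȟ^0 = (6 − 6) − 0 = 0, so Ȟ^0 ≅ 0
Ȟ^1 = (6 − 0) − 6 = 0 plus torsion [2], so Ȟ^1 ≅ Z/2
Ȟ^2 = (0 − 0) − 0 = 0, so Ȟ^2 ≅ 0


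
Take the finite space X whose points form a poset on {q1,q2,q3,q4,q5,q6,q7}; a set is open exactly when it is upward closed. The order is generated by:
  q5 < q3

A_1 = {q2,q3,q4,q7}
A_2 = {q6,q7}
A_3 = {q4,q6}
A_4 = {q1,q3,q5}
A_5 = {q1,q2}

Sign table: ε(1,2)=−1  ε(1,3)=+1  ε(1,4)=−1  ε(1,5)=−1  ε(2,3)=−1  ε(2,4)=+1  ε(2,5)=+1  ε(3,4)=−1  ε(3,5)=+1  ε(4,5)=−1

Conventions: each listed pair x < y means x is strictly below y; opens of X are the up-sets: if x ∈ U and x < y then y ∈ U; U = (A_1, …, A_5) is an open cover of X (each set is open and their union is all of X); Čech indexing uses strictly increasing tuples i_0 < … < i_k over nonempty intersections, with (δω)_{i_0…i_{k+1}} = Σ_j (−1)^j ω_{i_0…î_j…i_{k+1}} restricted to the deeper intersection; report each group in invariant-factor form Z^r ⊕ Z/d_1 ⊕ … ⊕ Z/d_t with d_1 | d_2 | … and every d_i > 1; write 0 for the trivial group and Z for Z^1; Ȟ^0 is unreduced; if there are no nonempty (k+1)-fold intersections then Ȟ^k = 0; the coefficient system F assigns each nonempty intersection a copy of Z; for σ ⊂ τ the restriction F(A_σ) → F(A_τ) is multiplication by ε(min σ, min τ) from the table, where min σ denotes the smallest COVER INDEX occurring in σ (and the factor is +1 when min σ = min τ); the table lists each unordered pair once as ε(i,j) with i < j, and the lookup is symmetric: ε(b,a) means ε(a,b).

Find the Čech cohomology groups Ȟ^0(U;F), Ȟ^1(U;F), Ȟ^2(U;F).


Ȟ^0 = 0, Ȟ^1 = Z ⊕ Z/2, Ȟ^2 = 0

intersection data:
  A12={q7} A13={q4} A14={q3} A15={q2} A23={q6} A45={q1}
C dims 5,6; δ0: rk 5, SNF 1^4·2
Ȟ^0 = (5 − 5) − 0 = 0, so Ȟ^0 ≅ 0
Ȟ^1 = (6 − 0) − 5 = 1 plus torsion [2], so Ȟ^1 ≅ Z ⊕ Z/2
Ȟ^2 = (0 − 0) − 0 = 0, so Ȟ^2 ≅ 0


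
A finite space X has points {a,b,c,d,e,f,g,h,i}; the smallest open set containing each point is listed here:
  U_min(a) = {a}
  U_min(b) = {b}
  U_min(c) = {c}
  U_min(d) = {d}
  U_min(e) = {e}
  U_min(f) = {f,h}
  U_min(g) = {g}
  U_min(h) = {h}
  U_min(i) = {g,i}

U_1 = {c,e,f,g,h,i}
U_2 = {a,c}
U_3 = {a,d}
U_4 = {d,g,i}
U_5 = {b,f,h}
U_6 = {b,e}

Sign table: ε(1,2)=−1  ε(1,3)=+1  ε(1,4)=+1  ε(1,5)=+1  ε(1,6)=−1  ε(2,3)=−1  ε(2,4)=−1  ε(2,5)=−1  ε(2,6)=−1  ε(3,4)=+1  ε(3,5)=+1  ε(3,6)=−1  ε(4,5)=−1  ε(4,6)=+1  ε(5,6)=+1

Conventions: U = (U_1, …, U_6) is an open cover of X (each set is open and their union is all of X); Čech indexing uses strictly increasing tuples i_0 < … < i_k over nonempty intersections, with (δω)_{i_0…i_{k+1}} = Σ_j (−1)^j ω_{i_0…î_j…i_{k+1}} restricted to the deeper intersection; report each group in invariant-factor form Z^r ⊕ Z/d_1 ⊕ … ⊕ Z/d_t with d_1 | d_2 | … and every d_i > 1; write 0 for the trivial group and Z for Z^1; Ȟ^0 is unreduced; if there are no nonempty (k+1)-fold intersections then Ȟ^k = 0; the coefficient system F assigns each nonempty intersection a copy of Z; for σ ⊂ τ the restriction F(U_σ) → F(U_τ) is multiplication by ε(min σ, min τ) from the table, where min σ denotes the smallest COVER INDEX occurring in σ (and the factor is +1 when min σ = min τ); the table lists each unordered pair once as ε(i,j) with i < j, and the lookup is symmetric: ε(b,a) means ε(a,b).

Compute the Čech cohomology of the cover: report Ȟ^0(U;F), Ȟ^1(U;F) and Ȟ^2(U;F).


Ȟ^0 = 0, Ȟ^1 = Z ⊕ Z/2 and Ȟ^2 = 0

intersection data:
  U12={c} U14={g,i} U15={f,h} U16={e} U23={a} U34={d} U56={b}
C dims 6,7; δ0: rk 6, SNF 1^5·2
Ȟ^0 = (6 − 6) − 0 = 0, so Ȟ^0 ≅ 0
Ȟ^1 = (7 − 0) − 6 = 1 plus torsion [2], so Ȟ^1 ≅ Z ⊕ Z/2
Ȟ^2 = (0 − 0) − 0 = 0, so Ȟ^2 ≅ 0


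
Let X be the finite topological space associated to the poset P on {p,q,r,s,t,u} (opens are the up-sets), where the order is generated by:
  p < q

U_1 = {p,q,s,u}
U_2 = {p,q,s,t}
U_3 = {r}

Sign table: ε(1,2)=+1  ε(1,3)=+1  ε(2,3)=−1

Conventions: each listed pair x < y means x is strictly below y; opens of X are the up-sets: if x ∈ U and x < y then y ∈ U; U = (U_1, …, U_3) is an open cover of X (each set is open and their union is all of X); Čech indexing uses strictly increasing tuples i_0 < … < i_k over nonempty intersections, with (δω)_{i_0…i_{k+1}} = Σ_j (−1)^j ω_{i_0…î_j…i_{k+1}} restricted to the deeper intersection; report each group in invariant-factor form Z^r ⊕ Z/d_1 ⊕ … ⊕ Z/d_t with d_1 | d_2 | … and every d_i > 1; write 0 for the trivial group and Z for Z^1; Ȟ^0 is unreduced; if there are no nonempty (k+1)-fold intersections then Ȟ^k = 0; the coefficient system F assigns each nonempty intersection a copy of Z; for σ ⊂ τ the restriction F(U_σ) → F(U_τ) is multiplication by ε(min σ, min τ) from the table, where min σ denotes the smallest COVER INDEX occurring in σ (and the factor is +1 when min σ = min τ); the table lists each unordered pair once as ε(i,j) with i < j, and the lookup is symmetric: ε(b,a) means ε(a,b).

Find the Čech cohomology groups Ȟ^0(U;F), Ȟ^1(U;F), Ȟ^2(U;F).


Ȟ^0 = Z^2; Ȟ^1 = 0; Ȟ^2 = 0

nonempty overlaps:
  U12={p,q,s}
C dims 3,1; δ0: rk 1, SNF 1^1
degree 0: 3−1−0 = 2 → Ȟ^0 ≅ Z^2
degree 1: 1−0−1 = 0 → Ȟ^1 ≅ 0
degree 2: 0−0−0 = 0 → Ȟ^2 ≅ 0


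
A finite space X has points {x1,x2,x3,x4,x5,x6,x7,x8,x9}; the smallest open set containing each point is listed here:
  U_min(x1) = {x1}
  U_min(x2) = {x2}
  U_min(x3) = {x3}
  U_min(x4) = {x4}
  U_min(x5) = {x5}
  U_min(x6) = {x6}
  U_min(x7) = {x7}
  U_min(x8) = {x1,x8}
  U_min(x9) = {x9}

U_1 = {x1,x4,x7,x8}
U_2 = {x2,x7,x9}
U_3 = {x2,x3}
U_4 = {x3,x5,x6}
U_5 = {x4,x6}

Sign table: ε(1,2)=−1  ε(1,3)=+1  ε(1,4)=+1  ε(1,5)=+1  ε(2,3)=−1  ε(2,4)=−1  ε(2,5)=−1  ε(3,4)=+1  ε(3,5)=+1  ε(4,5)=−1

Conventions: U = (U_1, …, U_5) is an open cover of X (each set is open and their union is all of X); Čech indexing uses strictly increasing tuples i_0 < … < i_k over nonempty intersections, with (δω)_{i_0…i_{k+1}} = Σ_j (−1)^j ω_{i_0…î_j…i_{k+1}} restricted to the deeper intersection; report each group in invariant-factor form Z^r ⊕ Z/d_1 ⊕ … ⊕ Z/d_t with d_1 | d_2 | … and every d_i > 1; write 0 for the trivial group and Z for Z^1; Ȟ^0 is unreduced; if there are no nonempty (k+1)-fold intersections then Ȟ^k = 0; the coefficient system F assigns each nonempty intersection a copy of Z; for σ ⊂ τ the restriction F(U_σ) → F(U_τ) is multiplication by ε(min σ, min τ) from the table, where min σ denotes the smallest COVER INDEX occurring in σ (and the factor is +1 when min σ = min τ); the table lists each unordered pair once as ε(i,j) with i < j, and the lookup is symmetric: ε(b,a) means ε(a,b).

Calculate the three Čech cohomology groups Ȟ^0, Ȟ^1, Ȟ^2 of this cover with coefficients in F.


nonempty intersections:
  U12={x7} U15={x4} U23={x2} U34={x3} U45={x6}
C dims 5,5; δ0: rk 5, SNF 1^4·2
Ȟ^0: (5−5)−0=0 ⇒ 0
Ȟ^1: (5−0)−5=0 plus torsion [2] ⇒ Z/2
Ȟ^2: (0−0)−0=0 ⇒ 0

Ȟ^0 ≅ 0, Ȟ^1 ≅ Z/2, Ȟ^2 ≅ 0


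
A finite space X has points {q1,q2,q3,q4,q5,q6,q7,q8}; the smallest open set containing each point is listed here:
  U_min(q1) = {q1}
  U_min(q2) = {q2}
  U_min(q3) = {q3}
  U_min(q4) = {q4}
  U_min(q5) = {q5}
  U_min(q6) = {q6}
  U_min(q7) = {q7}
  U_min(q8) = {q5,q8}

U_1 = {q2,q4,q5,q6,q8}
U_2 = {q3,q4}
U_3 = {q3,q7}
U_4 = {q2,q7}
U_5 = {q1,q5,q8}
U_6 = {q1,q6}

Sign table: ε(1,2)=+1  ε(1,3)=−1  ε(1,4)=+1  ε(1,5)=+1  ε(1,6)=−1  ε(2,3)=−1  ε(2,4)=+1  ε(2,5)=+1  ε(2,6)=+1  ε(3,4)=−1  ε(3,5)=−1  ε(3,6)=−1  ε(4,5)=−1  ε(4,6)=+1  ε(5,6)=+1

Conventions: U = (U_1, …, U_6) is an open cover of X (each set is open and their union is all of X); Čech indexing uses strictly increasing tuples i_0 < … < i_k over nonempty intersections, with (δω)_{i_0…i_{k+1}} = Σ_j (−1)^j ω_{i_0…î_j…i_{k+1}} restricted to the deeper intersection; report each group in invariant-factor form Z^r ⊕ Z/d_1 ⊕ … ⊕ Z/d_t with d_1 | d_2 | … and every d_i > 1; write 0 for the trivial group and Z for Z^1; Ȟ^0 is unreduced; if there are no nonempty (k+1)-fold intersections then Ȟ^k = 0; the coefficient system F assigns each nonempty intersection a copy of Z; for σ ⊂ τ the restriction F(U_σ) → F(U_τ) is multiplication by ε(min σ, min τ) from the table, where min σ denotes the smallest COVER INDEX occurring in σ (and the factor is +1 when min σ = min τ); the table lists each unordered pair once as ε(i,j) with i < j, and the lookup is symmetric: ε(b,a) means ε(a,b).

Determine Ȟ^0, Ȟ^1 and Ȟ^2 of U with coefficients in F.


nerve of the cover:
  U12={q4} U14={q2} U15={q5,q8} U16={q6} U23={q3} U34={q7} U56={q1}
C dims 6,7; δ0: rk 6, SNF 1^5·2
Ȟ^0 = (6 − 6) − 0 = 0, so Ȟ^0 ≅ 0
Ȟ^1 = (7 − 0) − 6 = 1 plus torsion [2], so Ȟ^1 ≅ Z ⊕ Z/2
Ȟ^2 = (0 − 0) − 0 = 0, so Ȟ^2 ≅ 0

Ȟ^0 = 0,  Ȟ^1 = Z ⊕ Z/2,  Ȟ^2 = 0


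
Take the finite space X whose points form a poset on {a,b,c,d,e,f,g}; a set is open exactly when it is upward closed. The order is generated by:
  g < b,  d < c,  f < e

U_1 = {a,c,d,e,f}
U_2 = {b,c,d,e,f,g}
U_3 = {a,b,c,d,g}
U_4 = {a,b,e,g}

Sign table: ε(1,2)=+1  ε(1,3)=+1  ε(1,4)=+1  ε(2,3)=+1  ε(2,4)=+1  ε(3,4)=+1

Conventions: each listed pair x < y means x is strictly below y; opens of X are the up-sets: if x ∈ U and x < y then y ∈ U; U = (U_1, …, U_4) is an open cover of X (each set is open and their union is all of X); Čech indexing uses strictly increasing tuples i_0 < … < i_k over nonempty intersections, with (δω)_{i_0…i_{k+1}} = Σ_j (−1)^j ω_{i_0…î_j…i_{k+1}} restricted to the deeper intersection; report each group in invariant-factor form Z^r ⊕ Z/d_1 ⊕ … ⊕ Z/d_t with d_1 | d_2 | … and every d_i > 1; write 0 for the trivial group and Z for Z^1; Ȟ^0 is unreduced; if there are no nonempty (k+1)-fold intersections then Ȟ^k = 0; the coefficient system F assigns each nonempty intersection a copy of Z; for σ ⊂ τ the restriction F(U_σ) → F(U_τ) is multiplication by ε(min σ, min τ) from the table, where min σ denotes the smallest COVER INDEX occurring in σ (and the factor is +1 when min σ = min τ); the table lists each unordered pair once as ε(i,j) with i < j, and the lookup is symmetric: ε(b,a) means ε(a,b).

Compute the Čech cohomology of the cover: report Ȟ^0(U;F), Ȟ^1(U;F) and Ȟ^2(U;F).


nerve simplices:
  U12={c,d,e,f} U13={a,c,d} U14={a,e} U23={b,c,d,g} U24={b,e,g} U34={a,b,g}
  U123={c,d} U124={e} U134={a} U234={b,g}
C dims 4,6,4; δ0: rk 3, SNF 1^3; δ1: rk 3, SNF 1^3
degree 0: 4−3−0 = 1 → Ȟ^0 ≅ Z
degree 1: 6−3−3 = 0 → Ȟ^1 ≅ 0
degree 2: 4−0−3 = 1 → Ȟ^2 ≅ Z

Ȟ^0 = Z, Ȟ^1 = 0, Ȟ^2 = Z


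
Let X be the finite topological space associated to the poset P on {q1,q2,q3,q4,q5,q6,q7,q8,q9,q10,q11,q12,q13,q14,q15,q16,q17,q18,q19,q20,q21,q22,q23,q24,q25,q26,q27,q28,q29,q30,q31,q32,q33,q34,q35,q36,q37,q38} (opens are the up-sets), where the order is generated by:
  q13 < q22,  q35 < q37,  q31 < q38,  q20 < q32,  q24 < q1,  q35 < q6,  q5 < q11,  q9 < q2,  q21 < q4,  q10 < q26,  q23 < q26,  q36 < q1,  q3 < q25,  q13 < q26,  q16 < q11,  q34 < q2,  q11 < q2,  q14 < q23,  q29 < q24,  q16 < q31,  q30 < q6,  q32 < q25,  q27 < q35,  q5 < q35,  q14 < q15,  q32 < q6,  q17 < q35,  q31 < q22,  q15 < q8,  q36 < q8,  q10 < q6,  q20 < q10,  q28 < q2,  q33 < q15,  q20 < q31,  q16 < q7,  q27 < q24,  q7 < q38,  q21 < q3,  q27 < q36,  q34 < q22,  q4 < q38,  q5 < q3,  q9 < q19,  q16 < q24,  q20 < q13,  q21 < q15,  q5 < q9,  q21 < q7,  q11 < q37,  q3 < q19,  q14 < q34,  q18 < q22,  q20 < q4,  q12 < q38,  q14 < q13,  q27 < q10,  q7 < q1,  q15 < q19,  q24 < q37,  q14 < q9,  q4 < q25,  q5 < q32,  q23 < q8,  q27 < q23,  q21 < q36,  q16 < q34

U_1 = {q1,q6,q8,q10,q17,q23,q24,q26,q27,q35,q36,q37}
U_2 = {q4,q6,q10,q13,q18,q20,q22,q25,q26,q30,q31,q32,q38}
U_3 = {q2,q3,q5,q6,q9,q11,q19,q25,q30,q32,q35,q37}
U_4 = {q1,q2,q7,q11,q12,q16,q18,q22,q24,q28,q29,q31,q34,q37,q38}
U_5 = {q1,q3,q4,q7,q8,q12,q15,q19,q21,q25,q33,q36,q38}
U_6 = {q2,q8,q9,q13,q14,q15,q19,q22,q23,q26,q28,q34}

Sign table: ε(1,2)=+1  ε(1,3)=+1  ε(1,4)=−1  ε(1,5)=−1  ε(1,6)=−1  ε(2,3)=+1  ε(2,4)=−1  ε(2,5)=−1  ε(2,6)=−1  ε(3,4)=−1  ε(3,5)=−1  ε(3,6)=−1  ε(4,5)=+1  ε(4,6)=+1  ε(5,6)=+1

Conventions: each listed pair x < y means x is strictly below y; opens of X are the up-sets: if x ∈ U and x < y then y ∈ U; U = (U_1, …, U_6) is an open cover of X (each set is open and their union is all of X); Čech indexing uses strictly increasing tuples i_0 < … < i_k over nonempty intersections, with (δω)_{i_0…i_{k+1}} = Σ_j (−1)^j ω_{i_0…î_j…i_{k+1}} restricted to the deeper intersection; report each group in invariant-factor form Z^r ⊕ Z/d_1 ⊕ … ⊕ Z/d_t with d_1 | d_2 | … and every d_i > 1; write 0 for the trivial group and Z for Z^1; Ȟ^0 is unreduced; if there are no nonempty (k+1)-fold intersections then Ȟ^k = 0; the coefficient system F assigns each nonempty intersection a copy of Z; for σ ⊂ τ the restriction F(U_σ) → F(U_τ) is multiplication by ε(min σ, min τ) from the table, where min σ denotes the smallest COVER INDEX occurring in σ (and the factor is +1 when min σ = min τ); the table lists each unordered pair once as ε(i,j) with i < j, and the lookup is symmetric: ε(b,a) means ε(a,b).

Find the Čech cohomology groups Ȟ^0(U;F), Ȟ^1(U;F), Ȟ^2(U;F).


Ȟ^0 ≅ Z, Ȟ^1 ≅ 0 and Ȟ^2 ≅ Z/2

nerve of the cover:
  U12={q6,q10,q26} U13={q6,q35,q37} U14={q1,q24,q37} U15={q1,q8,q36} U16={q8,q23,q26} U23={q6,q25,q30,q32} U24={q18,q22,q31,q38} U25={q4,q25,q38} U26={q13,q22,q26} U34={q2,q11,q37} U35={q3,q19,q25} U36={q2,q9,q19} U45={q1,q7,q12,q38} U46={q2,q22,q28,q34} U56={q8,q15,q19}
  U123={q6} U126={q26} U134={q37} U145={q1} U156={q8} U235={q25} U245={q38} U246={q22} U346={q2} U356={q19}
C dims 6,15,10; δ0: rk 5, SNF 1^5; δ1: rk 10, SNF 1^9·2
Ȟ^0 = (6 − 5) − 0 = 1, so Ȟ^0 ≅ Z
Ȟ^1 = (15 − 10) − 5 = 0, so Ȟ^1 ≅ 0
Ȟ^2 = (10 − 0) − 10 = 0 plus torsion [2], so Ȟ^2 ≅ Z/2


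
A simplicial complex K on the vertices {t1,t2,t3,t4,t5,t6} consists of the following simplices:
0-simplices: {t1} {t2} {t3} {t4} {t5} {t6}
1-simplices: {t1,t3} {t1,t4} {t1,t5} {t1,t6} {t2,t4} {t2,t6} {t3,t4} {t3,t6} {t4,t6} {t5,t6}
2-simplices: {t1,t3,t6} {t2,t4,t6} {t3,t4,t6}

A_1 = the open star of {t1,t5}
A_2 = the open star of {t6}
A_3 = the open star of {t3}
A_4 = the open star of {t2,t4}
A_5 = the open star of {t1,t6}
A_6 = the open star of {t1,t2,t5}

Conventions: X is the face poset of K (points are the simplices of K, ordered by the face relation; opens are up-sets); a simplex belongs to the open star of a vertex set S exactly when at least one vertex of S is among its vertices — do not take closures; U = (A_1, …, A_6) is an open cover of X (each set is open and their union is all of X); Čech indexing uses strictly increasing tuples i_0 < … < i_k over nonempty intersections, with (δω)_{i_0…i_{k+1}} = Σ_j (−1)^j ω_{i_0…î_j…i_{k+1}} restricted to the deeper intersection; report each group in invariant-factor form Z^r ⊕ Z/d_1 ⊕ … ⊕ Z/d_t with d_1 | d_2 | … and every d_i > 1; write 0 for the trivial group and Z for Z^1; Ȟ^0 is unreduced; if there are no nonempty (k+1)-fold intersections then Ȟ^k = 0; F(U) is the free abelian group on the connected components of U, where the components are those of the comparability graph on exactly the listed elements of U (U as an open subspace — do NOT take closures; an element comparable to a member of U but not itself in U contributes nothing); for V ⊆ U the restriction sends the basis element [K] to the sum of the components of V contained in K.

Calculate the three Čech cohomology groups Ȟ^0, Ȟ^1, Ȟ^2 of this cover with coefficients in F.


Ȟ^0 ≅ Z; Ȟ^1 ≅ Z^2; Ȟ^2 ≅ 0

nonempty overlaps:
  A1={{t1},{t5},{t1,t3},{t1,t4},{t1,t5},{t1,t6},{t5,t6},{t1,t3,t6}} A2={{t6},{t1,t6},{t2,t6},{t3,t6},{t4,t6},{t5,t6},{t1,t3,t6},{t2,t4,t6},{t3,t4,t6}} A3={{t3},{t1,t3},{t3,t4},{t3,t6},{t1,t3,t6},{t3,t4,t6}} A4={{t2},{t4},{t1,t4},{t2,t4},{t2,t6},{t3,t4},{t4,t6},{t2,t4,t6},{t3,t4,t6}} A5={{t1},{t6},{t1,t3},{t1,t4},{t1,t5},{t1,t6},{t2,t6},{t3,t6},{t4,t6},{t5,t6},{t1,t3,t6},{t2,t4,t6},{t3,t4,t6}} A6={{t1},{t2},{t5},{t1,t3},{t1,t4},{t1,t5},{t1,t6},{t2,t4},{t2,t6},{t5,t6},{t1,t3,t6},{t2,t4,t6}}
  A12={{t1,t6},{t5,t6},{t1,t3,t6}} A13={{t1,t3},{t1,t3,t6}} A14={{t1,t4}} A15={{t1},{t1,t3},{t1,t4},{t1,t5},{t1,t6},{t5,t6},{t1,t3,t6}} A16={{t1},{t5},{t1,t3},{t1,t4},{t1,t5},{t1,t6},{t5,t6},{t1,t3,t6}} A23={{t3,t6},{t1,t3,t6},{t3,t4,t6}} A24={{t2,t6},{t4,t6},{t2,t4,t6},{t3,t4,t6}} A25={{t6},{t1,t6},{t2,t6},{t3,t6},{t4,t6},{t5,t6},{t1,t3,t6},{t2,t4,t6},{t3,t4,t6}} A26={{t1,t6},{t2,t6},{t5,t6},{t1,t3,t6},{t2,t4,t6}} A34={{t3,t4},{t3,t4,t6}} A35={{t1,t3},{t3,t6},{t1,t3,t6},{t3,t4,t6}} A36={{t1,t3},{t1,t3,t6}} A45={{t1,t4},{t2,t6},{t4,t6},{t2,t4,t6},{t3,t4,t6}} A46={{t2},{t1,t4},{t2,t4},{t2,t6},{t2,t4,t6}} A56={{t1},{t1,t3},{t1,t4},{t1,t5},{t1,t6},{t2,t6},{t5,t6},{t1,t3,t6},{t2,t4,t6}}
  A123={{t1,t3,t6}} A125={{t1,t6},{t5,t6},{t1,t3,t6}} A126={{t1,t6},{t5,t6},{t1,t3,t6}} A135={{t1,t3},{t1,t3,t6}} A136={{t1,t3},{t1,t3,t6}} A145={{t1,t4}} A146={{t1,t4}} A156={{t1},{t1,t3},{t1,t4},{t1,t5},{t1,t6},{t5,t6},{t1,t3,t6}} A234={{t3,t4,t6}} A235={{t3,t6},{t1,t3,t6},{t3,t4,t6}} A236={{t1,t3,t6}} A245={{t2,t6},{t4,t6},{t2,t4,t6},{t3,t4,t6}} A246={{t2,t6},{t2,t4,t6}} A256={{t1,t6},{t2,t6},{t5,t6},{t1,t3,t6},{t2,t4,t6}} A345={{t3,t4,t6}} A356={{t1,t3},{t1,t3,t6}} A456={{t1,t4},{t2,t6},{t2,t4,t6}}
  A1235={{t1,t3,t6}} A1236={{t1,t3,t6}} A1256={{t1,t6},{t5,t6},{t1,t3,t6}} A1356={{t1,t3},{t1,t3,t6}} A1456={{t1,t4}} A2345={{t3,t4,t6}} A2356={{t1,t3,t6}} A2456={{t2,t6},{t2,t4,t6}}
  A12356={{t1,t3,t6}}
components per intersection:
  A1: {{t1},{t5},{t1,t3},{t1,t4},{t1,t5},{t1,t6},{t5,t6},{t1,t3,t6}}
  A2: {{t6},{t1,t6},{t2,t6},{t3,t6},{t4,t6},{t5,t6},{t1,t3,t6},{t2,t4,t6},{t3,t4,t6}}
  A3: {{t3},{t1,t3},{t3,t4},{t3,t6},{t1,t3,t6},{t3,t4,t6}}
  A4: {{t2},{t4},{t1,t4},{t2,t4},{t2,t6},{t3,t4},{t4,t6},{t2,t4,t6},{t3,t4,t6}}
  A5: {{t1},{t6},{t1,t3},{t1,t4},{t1,t5},{t1,t6},{t2,t6},{t3,t6},{t4,t6},{t5,t6},{t1,t3,t6},{t2,t4,t6},{t3,t4,t6}}
  A6: {{t1},{t5},{t1,t3},{t1,t4},{t1,t5},{t1,t6},{t5,t6},{t1,t3,t6}} {{t2},{t2,t4},{t2,t6},{t2,t4,t6}}
  A12: {{t1,t6},{t1,t3,t6}} {{t5,t6}}
  A13: {{t1,t3},{t1,t3,t6}}
  A14: {{t1,t4}}
  A15: {{t1},{t1,t3},{t1,t4},{t1,t5},{t1,t6},{t1,t3,t6}} {{t5,t6}}
  A16: {{t1},{t5},{t1,t3},{t1,t4},{t1,t5},{t1,t6},{t5,t6},{t1,t3,t6}}
  A23: {{t3,t6},{t1,t3,t6},{t3,t4,t6}}
  A24: {{t2,t6},{t4,t6},{t2,t4,t6},{t3,t4,t6}}
  A25: {{t6},{t1,t6},{t2,t6},{t3,t6},{t4,t6},{t5,t6},{t1,t3,t6},{t2,t4,t6},{t3,t4,t6}}
  A26: {{t1,t6},{t1,t3,t6}} {{t2,t6},{t2,t4,t6}} {{t5,t6}}
  A34: {{t3,t4},{t3,t4,t6}}
  A35: {{t1,t3},{t3,t6},{t1,t3,t6},{t3,t4,t6}}
  A36: {{t1,t3},{t1,t3,t6}}
  A45: {{t1,t4}} {{t2,t6},{t4,t6},{t2,t4,t6},{t3,t4,t6}}
  A46: {{t2},{t2,t4},{t2,t6},{t2,t4,t6}} {{t1,t4}}
  A56: {{t1},{t1,t3},{t1,t4},{t1,t5},{t1,t6},{t1,t3,t6}} {{t2,t6},{t2,t4,t6}} {{t5,t6}}
  A123: {{t1,t3,t6}}
  A125: {{t1,t6},{t1,t3,t6}} {{t5,t6}}
  A126: {{t1,t6},{t1,t3,t6}} {{t5,t6}}
  A135: {{t1,t3},{t1,t3,t6}}
  A136: {{t1,t3},{t1,t3,t6}}
  A145: {{t1,t4}}
  A146: {{t1,t4}}
  A156: {{t1},{t1,t3},{t1,t4},{t1,t5},{t1,t6},{t1,t3,t6}} {{t5,t6}}
  A234: {{t3,t4,t6}}
  A235: {{t3,t6},{t1,t3,t6},{t3,t4,t6}}
  A236: {{t1,t3,t6}}
  A245: {{t2,t6},{t4,t6},{t2,t4,t6},{t3,t4,t6}}
  A246: {{t2,t6},{t2,t4,t6}}
  A256: {{t1,t6},{t1,t3,t6}} {{t2,t6},{t2,t4,t6}} {{t5,t6}}
  A345: {{t3,t4,t6}}
  A356: {{t1,t3},{t1,t3,t6}}
  A456: {{t1,t4}} {{t2,t6},{t2,t4,t6}}
  A1235: {{t1,t3,t6}}
  A1236: {{t1,t3,t6}}
  A1256: {{t1,t6},{t1,t3,t6}} {{t5,t6}}
  A1356: {{t1,t3},{t1,t3,t6}}
  A1456: {{t1,t4}}
  A2345: {{t3,t4,t6}}
  A2356: {{t1,t3,t6}}
  A2456: {{t2,t6},{t2,t4,t6}}
  A12356: {{t1,t3,t6}}
C dims 7,23,23,9; δ0: rk 6, SNF 1^6; δ1: rk 15, SNF 1^15; δ2: rk 8, SNF 1^8
degree 0: 7−6−0 = 1 → Ȟ^0 ≅ Z
degree 1: 23−15−6 = 2 → Ȟ^1 ≅ Z^2
degree 2: 23−8−15 = 0 → Ȟ^2 ≅ 0


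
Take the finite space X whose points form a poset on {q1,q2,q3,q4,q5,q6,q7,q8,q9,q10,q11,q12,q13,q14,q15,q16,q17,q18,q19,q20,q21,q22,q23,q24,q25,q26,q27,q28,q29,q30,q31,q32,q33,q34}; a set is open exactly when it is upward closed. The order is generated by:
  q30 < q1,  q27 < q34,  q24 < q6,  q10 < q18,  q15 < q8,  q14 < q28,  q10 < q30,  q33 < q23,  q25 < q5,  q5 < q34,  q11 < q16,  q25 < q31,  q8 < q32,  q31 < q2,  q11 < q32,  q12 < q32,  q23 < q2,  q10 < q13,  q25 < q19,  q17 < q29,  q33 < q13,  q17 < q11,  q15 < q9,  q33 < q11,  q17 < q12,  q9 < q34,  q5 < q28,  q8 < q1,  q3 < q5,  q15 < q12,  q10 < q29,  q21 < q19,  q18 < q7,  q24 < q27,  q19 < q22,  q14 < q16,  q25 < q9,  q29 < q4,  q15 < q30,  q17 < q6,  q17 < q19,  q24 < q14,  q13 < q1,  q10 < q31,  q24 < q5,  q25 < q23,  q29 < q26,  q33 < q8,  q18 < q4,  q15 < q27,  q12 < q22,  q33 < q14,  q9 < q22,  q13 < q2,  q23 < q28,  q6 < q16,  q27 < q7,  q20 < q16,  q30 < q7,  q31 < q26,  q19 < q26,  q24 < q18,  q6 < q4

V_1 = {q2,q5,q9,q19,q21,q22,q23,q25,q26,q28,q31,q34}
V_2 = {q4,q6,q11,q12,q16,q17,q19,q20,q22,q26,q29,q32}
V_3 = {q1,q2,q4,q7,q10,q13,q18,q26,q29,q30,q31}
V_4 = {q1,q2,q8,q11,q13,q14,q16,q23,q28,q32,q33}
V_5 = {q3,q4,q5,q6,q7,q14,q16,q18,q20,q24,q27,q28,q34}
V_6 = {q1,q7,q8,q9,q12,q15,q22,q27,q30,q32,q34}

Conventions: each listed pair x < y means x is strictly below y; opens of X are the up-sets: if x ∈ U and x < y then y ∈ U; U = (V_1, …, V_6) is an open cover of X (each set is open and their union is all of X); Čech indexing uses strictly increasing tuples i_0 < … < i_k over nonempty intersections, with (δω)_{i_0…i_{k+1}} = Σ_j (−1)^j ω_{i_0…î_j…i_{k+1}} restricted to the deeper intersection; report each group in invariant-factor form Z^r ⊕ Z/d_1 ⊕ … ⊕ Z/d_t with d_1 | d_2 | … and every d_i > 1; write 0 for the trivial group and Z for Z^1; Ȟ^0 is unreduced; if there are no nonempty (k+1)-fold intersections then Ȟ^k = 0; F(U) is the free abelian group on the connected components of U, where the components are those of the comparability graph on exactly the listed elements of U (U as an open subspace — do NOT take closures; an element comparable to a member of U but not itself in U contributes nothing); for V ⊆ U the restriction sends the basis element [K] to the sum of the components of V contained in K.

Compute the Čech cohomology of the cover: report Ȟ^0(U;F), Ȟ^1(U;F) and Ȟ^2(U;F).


nerve of the cover:
  V12={q19,q22,q26} V13={q2,q26,q31} V14={q2,q23,q28} V15={q5,q28,q34} V16={q9,q22,q34} V23={q4,q26,q29} V24={q11,q16,q32} V25={q4,q6,q16,q20} V26={q12,q22,q32} V34={q1,q2,q13} V35={q4,q7,q18} V36={q1,q7,q30} V45={q14,q16,q28} V46={q1,q8,q32} V56={q7,q27,q34}
  V123={q26} V126={q22} V134={q2} V145={q28} V156={q34} V235={q4} V245={q16} V246={q32} V346={q1} V356={q7}
components per intersection:
  V1: {q2,q5,q9,q19,q21,q22,q23,q25,q26,q28,q31,q34}
  V2: {q4,q6,q11,q12,q16,q17,q19,q20,q22,q26,q29,q32}
  V3: {q1,q2,q4,q7,q10,q13,q18,q26,q29,q30,q31}
  V4: {q1,q2,q8,q11,q13,q14,q16,q23,q28,q32,q33}
  V5: {q3,q4,q5,q6,q7,q14,q16,q18,q20,q24,q27,q28,q34}
  V6: {q1,q7,q8,q9,q12,q15,q22,q27,q30,q32,q34}
  V12: {q19,q22,q26}
  V13: {q2,q26,q31}
  V14: {q2,q23,q28}
  V15: {q5,q28,q34}
  V16: {q9,q22,q34}
  V23: {q4,q26,q29}
  V24: {q11,q16,q32}
  V25: {q4,q6,q16,q20}
  V26: {q12,q22,q32}
  V34: {q1,q2,q13}
  V35: {q4,q7,q18}
  V36: {q1,q7,q30}
  V45: {q14,q16,q28}
  V46: {q1,q8,q32}
  V56: {q7,q27,q34}
  V123: {q26}
  V126: {q22}
  V134: {q2}
  V145: {q28}
  V156: {q34}
  V235: {q4}
  V245: {q16}
  V246: {q32}
  V346: {q1}
  V356: {q7}
C dims 6,15,10; δ0: rk 5, SNF 1^5; δ1: rk 10, SNF 1^9·2
Ȟ^0 = (6 − 5) − 0 = 1, so Ȟ^0 ≅ Z
Ȟ^1 = (15 − 10) − 5 = 0, so Ȟ^1 ≅ 0
Ȟ^2 = (10 − 0) − 10 = 0 plus torsion [2], so Ȟ^2 ≅ Z/2

Ȟ^0 = Z, Ȟ^1 = 0 and Ȟ^2 = Z/2


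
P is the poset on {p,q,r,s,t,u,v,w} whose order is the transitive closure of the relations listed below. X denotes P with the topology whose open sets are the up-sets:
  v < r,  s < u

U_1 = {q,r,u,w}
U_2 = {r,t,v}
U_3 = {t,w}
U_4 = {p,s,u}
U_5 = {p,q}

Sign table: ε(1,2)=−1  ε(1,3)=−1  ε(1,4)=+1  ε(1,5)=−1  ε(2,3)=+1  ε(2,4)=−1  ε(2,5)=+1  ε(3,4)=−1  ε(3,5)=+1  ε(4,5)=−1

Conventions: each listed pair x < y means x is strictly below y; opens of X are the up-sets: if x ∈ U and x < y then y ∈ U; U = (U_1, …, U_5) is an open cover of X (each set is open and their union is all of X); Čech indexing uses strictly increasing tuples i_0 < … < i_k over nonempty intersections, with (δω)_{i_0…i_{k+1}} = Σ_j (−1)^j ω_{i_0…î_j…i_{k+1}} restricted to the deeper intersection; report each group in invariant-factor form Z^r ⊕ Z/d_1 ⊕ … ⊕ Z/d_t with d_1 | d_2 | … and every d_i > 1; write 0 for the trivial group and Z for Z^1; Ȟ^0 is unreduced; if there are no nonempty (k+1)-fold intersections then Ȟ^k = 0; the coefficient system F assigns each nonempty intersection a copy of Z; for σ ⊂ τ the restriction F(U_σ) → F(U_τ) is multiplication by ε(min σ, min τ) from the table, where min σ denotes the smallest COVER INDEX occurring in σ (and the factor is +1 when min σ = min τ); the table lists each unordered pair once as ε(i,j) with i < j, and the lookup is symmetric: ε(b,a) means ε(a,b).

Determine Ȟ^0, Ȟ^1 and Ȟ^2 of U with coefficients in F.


Ȟ^0 ≅ Z; Ȟ^1 ≅ Z^2; Ȟ^2 ≅ 0

cover nerve:
  U12={r} U13={w} U14={u} U15={q} U23={t} U45={p}
C dims 5,6; δ0: rk 4, SNF 1^4
Ȟ^0: (5−4)−0=1 ⇒ Z
Ȟ^1: (6−0)−4=2 ⇒ Z^2
Ȟ^2: (0−0)−0=0 ⇒ 0
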